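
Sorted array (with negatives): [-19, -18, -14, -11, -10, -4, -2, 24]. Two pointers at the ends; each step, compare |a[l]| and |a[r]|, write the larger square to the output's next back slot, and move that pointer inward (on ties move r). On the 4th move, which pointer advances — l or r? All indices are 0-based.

l=0 r=7: |-19|<=|24| out[7]=576, r--
l=0 r=6: |-19|>|-2| out[6]=361, l++
l=1 r=6: |-18|>|-2| out[5]=324, l++
l=2 r=6: |-14|>|-2| out[4]=196, l++

l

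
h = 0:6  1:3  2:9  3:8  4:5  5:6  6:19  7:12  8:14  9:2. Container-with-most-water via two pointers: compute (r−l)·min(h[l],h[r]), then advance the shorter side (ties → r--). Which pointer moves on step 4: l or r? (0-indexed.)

[0,9] min(6,2)*9=18 best=18 * → r--
[0,8] min(6,14)*8=48 best=48 * → l++
[1,8] min(3,14)*7=21 best=48 → l++
[2,8] min(9,14)*6=54 best=54 * → l++

l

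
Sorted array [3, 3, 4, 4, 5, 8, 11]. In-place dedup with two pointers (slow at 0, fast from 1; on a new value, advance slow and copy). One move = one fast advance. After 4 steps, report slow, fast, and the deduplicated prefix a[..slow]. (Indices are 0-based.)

(s=0,f=1) a[fast]=3=a[slow] dup → fast++
(s=0,f=2) a[fast]=4≠a[slow]=3 write a[1]=4 → slow++,fast++
(s=1,f=3) a[fast]=4=a[slow] dup → fast++
(s=1,f=4) a[fast]=5≠a[slow]=4 write a[2]=5 → slow++,fast++

slow=2, fast=5, prefix=[3, 4, 5]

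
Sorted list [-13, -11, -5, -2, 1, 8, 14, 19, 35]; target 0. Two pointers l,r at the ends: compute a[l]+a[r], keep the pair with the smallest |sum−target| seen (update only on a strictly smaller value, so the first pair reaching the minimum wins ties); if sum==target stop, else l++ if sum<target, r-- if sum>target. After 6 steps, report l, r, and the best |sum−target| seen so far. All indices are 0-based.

l=2, r=4, best |Δ|=1

l=0 r=8: -13+35=22 d=22 *, r--
l=0 r=7: -13+19=6 d=6 *, r--
l=0 r=6: -13+14=1 d=1 *, r--
l=0 r=5: -13+8=-5 d=5, l++
l=1 r=5: -11+8=-3 d=3, l++
l=2 r=5: -5+8=3 d=3, r--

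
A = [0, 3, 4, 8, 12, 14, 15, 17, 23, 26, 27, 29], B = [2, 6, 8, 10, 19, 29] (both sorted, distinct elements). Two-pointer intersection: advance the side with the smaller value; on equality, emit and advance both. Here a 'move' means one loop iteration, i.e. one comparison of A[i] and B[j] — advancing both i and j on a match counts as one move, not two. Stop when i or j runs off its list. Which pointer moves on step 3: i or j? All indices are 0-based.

i

[i=0,j=0] 0<2 → i++
[i=1,j=0] 3>2 → j++
[i=1,j=1] 3<6 → i++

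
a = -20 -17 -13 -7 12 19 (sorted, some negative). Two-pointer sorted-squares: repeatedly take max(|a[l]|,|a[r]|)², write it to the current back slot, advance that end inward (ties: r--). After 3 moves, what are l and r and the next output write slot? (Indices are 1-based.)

l=3, r=5, next write slot=3

[1,6] |-20|>|19| out[6]=400 → l++
[2,6] |-17|<=|19| out[5]=361 → r--
[2,5] |-17|>|12| out[4]=289 → l++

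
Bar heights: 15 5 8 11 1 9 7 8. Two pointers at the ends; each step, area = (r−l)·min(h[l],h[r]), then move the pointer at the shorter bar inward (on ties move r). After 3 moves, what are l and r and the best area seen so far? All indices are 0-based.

l=0, r=4, best area=56

[0,7] min(15,8)*7=56 best=56 * → r--
[0,6] min(15,7)*6=42 best=56 → r--
[0,5] min(15,9)*5=45 best=56 → r--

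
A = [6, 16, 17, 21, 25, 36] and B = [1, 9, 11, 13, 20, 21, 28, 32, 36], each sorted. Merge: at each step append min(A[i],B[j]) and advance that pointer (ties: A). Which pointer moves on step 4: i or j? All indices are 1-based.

i=1 j=1: A[i]=6>B[j]=1 take 1, j++
i=1 j=2: A[i]=6<=B[j]=9 take 6, i++
i=2 j=2: A[i]=16>B[j]=9 take 9, j++
i=2 j=3: A[i]=16>B[j]=11 take 11, j++

j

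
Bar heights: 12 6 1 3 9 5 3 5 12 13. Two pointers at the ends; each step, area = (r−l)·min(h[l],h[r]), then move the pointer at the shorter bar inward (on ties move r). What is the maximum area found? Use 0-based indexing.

max area = 108

l=0 r=9: min(12,13)*9=108 best=108 *, l++
l=1 r=9: min(6,13)*8=48 best=108, l++
l=2 r=9: min(1,13)*7=7 best=108, l++
l=3 r=9: min(3,13)*6=18 best=108, l++
l=4 r=9: min(9,13)*5=45 best=108, l++
l=5 r=9: min(5,13)*4=20 best=108, l++
l=6 r=9: min(3,13)*3=9 best=108, l++
l=7 r=9: min(5,13)*2=10 best=108, l++
l=8 r=9: min(12,13)*1=12 best=108, l++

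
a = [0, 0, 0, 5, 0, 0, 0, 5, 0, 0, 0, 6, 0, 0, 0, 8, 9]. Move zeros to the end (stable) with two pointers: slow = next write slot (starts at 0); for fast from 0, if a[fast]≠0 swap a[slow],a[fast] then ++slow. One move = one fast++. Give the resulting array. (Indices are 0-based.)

(s=0,f=0) a[fast]=0 → fast++
(s=0,f=1) a[fast]=0 → fast++
(s=0,f=2) a[fast]=0 → fast++
(s=0,f=3) a[fast]=5≠0 swap→a[0]=5 → slow++,fast++
(s=1,f=4) a[fast]=0 → fast++
(s=1,f=5) a[fast]=0 → fast++
(s=1,f=6) a[fast]=0 → fast++
(s=1,f=7) a[fast]=5≠0 swap→a[1]=5 → slow++,fast++
(s=2,f=8) a[fast]=0 → fast++
(s=2,f=9) a[fast]=0 → fast++
(s=2,f=10) a[fast]=0 → fast++
(s=2,f=11) a[fast]=6≠0 swap→a[2]=6 → slow++,fast++
(s=3,f=12) a[fast]=0 → fast++
(s=3,f=13) a[fast]=0 → fast++
(s=3,f=14) a[fast]=0 → fast++
(s=3,f=15) a[fast]=8≠0 swap→a[3]=8 → slow++,fast++
(s=4,f=16) a[fast]=9≠0 swap→a[4]=9 → slow++,fast++

[5, 5, 6, 8, 9, 0, 0, 0, 0, 0, 0, 0, 0, 0, 0, 0, 0]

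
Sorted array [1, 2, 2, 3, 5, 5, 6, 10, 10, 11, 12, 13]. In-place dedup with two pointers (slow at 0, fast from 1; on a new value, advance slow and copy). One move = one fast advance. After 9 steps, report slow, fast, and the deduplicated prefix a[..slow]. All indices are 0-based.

slow=6, fast=10, prefix=[1, 2, 3, 5, 6, 10, 11]

slow=0 fast=1: a[fast]=2≠a[slow]=1 write a[1]=2, slow++,fast++
slow=1 fast=2: a[fast]=2=a[slow] dup, fast++
slow=1 fast=3: a[fast]=3≠a[slow]=2 write a[2]=3, slow++,fast++
slow=2 fast=4: a[fast]=5≠a[slow]=3 write a[3]=5, slow++,fast++
slow=3 fast=5: a[fast]=5=a[slow] dup, fast++
slow=3 fast=6: a[fast]=6≠a[slow]=5 write a[4]=6, slow++,fast++
slow=4 fast=7: a[fast]=10≠a[slow]=6 write a[5]=10, slow++,fast++
slow=5 fast=8: a[fast]=10=a[slow] dup, fast++
slow=5 fast=9: a[fast]=11≠a[slow]=10 write a[6]=11, slow++,fast++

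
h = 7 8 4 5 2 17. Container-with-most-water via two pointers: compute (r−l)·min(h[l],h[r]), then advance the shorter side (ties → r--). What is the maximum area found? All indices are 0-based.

[0,5] min(7,17)*5=35 best=35 * → l++
[1,5] min(8,17)*4=32 best=35 → l++
[2,5] min(4,17)*3=12 best=35 → l++
[3,5] min(5,17)*2=10 best=35 → l++
[4,5] min(2,17)*1=2 best=35 → l++

max area = 35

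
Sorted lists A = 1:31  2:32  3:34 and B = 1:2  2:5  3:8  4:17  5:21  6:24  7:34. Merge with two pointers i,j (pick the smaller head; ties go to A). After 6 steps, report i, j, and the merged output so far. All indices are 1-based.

i=1 j=1: A[i]=31>B[j]=2 take 2, j++
i=1 j=2: A[i]=31>B[j]=5 take 5, j++
i=1 j=3: A[i]=31>B[j]=8 take 8, j++
i=1 j=4: A[i]=31>B[j]=17 take 17, j++
i=1 j=5: A[i]=31>B[j]=21 take 21, j++
i=1 j=6: A[i]=31>B[j]=24 take 24, j++

i=1, j=7, merged so far=[2, 5, 8, 17, 21, 24]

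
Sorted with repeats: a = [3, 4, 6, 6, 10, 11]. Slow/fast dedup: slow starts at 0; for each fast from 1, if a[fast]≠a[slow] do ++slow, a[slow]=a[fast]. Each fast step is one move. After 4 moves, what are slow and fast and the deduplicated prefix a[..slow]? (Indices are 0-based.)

slow=0 fast=1: a[fast]=4≠a[slow]=3 write a[1]=4, slow++,fast++
slow=1 fast=2: a[fast]=6≠a[slow]=4 write a[2]=6, slow++,fast++
slow=2 fast=3: a[fast]=6=a[slow] dup, fast++
slow=2 fast=4: a[fast]=10≠a[slow]=6 write a[3]=10, slow++,fast++

slow=3, fast=5, prefix=[3, 4, 6, 10]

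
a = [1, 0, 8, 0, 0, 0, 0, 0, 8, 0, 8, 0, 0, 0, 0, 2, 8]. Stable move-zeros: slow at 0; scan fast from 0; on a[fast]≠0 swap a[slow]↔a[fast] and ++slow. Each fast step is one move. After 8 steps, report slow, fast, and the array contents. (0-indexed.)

slow=2, fast=8, a=[1, 8, 0, 0, 0, 0, 0, 0, 8, 0, 8, 0, 0, 0, 0, 2, 8]

(s=0,f=0) a[fast]=1≠0 swap→a[0]=1 → slow++,fast++
(s=1,f=1) a[fast]=0 → fast++
(s=1,f=2) a[fast]=8≠0 swap→a[1]=8 → slow++,fast++
(s=2,f=3) a[fast]=0 → fast++
(s=2,f=4) a[fast]=0 → fast++
(s=2,f=5) a[fast]=0 → fast++
(s=2,f=6) a[fast]=0 → fast++
(s=2,f=7) a[fast]=0 → fast++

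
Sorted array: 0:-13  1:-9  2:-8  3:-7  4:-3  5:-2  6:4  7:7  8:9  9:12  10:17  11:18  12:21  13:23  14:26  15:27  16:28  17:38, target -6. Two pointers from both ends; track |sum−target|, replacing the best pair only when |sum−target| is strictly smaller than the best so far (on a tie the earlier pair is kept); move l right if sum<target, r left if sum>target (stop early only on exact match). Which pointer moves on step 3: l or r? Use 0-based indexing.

r

l=0 r=17: -13+38=25 d=31 *, r--
l=0 r=16: -13+28=15 d=21 *, r--
l=0 r=15: -13+27=14 d=20 *, r--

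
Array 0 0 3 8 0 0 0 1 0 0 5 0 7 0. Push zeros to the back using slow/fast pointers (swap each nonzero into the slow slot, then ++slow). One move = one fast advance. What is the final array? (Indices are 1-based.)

[3, 8, 1, 5, 7, 0, 0, 0, 0, 0, 0, 0, 0, 0]

(s=1,f=1) a[fast]=0 → fast++
(s=1,f=2) a[fast]=0 → fast++
(s=1,f=3) a[fast]=3≠0 swap→a[1]=3 → slow++,fast++
(s=2,f=4) a[fast]=8≠0 swap→a[2]=8 → slow++,fast++
(s=3,f=5) a[fast]=0 → fast++
(s=3,f=6) a[fast]=0 → fast++
(s=3,f=7) a[fast]=0 → fast++
(s=3,f=8) a[fast]=1≠0 swap→a[3]=1 → slow++,fast++
(s=4,f=9) a[fast]=0 → fast++
(s=4,f=10) a[fast]=0 → fast++
(s=4,f=11) a[fast]=5≠0 swap→a[4]=5 → slow++,fast++
(s=5,f=12) a[fast]=0 → fast++
(s=5,f=13) a[fast]=7≠0 swap→a[5]=7 → slow++,fast++
(s=6,f=14) a[fast]=0 → fast++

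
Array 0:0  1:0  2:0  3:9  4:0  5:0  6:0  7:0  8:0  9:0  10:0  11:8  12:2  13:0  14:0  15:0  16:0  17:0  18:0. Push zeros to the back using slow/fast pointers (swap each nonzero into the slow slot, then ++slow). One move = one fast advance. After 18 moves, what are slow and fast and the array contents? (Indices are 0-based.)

(s=0,f=0) a[fast]=0 → fast++
(s=0,f=1) a[fast]=0 → fast++
(s=0,f=2) a[fast]=0 → fast++
(s=0,f=3) a[fast]=9≠0 swap→a[0]=9 → slow++,fast++
(s=1,f=4) a[fast]=0 → fast++
(s=1,f=5) a[fast]=0 → fast++
(s=1,f=6) a[fast]=0 → fast++
(s=1,f=7) a[fast]=0 → fast++
(s=1,f=8) a[fast]=0 → fast++
(s=1,f=9) a[fast]=0 → fast++
(s=1,f=10) a[fast]=0 → fast++
(s=1,f=11) a[fast]=8≠0 swap→a[1]=8 → slow++,fast++
(s=2,f=12) a[fast]=2≠0 swap→a[2]=2 → slow++,fast++
(s=3,f=13) a[fast]=0 → fast++
(s=3,f=14) a[fast]=0 → fast++
(s=3,f=15) a[fast]=0 → fast++
(s=3,f=16) a[fast]=0 → fast++
(s=3,f=17) a[fast]=0 → fast++

slow=3, fast=18, a=[9, 8, 2, 0, 0, 0, 0, 0, 0, 0, 0, 0, 0, 0, 0, 0, 0, 0, 0]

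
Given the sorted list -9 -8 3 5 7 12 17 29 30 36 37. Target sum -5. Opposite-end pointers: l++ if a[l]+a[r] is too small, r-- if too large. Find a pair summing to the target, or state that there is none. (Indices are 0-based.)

(-8, 3)

[0,10] -9+37=28 >-5 → r--
[0,9] -9+36=27 >-5 → r--
[0,8] -9+30=21 >-5 → r--
[0,7] -9+29=20 >-5 → r--
[0,6] -9+17=8 >-5 → r--
[0,5] -9+12=3 >-5 → r--
[0,4] -9+7=-2 >-5 → r--
[0,3] -9+5=-4 >-5 → r--
[0,2] -9+3=-6 <-5 → l++
[1,2] -8+3=-5 → found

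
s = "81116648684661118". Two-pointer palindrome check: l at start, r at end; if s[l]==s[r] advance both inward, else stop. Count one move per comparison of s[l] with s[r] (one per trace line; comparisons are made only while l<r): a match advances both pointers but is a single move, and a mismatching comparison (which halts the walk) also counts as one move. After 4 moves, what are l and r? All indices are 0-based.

l=0 r=16: '8'=='8', l++,r--
l=1 r=15: '1'=='1', l++,r--
l=2 r=14: '1'=='1', l++,r--
l=3 r=13: '1'=='1', l++,r--

l=4, r=12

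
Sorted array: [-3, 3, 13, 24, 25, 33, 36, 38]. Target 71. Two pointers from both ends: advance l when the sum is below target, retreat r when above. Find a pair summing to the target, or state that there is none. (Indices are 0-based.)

[0,7] -3+38=35 <71 → l++
[1,7] 3+38=41 <71 → l++
[2,7] 13+38=51 <71 → l++
[3,7] 24+38=62 <71 → l++
[4,7] 25+38=63 <71 → l++
[5,7] 33+38=71 → found

(33, 38)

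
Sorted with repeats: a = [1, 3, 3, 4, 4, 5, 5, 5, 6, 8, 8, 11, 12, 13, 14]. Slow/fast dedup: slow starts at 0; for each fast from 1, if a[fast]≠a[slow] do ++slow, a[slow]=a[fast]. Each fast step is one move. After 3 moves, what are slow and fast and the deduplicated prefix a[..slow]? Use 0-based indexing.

slow=2, fast=4, prefix=[1, 3, 4]

slow=0 fast=1: a[fast]=3≠a[slow]=1 write a[1]=3, slow++,fast++
slow=1 fast=2: a[fast]=3=a[slow] dup, fast++
slow=1 fast=3: a[fast]=4≠a[slow]=3 write a[2]=4, slow++,fast++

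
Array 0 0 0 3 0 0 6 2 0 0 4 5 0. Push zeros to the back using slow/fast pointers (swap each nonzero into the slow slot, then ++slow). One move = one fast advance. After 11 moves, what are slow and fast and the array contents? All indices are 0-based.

slow=4, fast=11, a=[3, 6, 2, 4, 0, 0, 0, 0, 0, 0, 0, 5, 0]

slow=0 fast=0: a[fast]=0, fast++
slow=0 fast=1: a[fast]=0, fast++
slow=0 fast=2: a[fast]=0, fast++
slow=0 fast=3: a[fast]=3≠0 swap→a[0]=3, slow++,fast++
slow=1 fast=4: a[fast]=0, fast++
slow=1 fast=5: a[fast]=0, fast++
slow=1 fast=6: a[fast]=6≠0 swap→a[1]=6, slow++,fast++
slow=2 fast=7: a[fast]=2≠0 swap→a[2]=2, slow++,fast++
slow=3 fast=8: a[fast]=0, fast++
slow=3 fast=9: a[fast]=0, fast++
slow=3 fast=10: a[fast]=4≠0 swap→a[3]=4, slow++,fast++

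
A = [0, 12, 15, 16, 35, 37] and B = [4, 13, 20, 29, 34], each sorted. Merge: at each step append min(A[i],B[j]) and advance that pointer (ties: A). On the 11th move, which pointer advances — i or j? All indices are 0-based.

i

i=0 j=0: A[i]=0<=B[j]=4 take 0, i++
i=1 j=0: A[i]=12>B[j]=4 take 4, j++
i=1 j=1: A[i]=12<=B[j]=13 take 12, i++
i=2 j=1: A[i]=15>B[j]=13 take 13, j++
i=2 j=2: A[i]=15<=B[j]=20 take 15, i++
i=3 j=2: A[i]=16<=B[j]=20 take 16, i++
i=4 j=2: A[i]=35>B[j]=20 take 20, j++
i=4 j=3: A[i]=35>B[j]=29 take 29, j++
i=4 j=4: A[i]=35>B[j]=34 take 34, j++
i=4 j=5: B done, take A[i]=35, i++
i=5 j=5: B done, take A[i]=37, i++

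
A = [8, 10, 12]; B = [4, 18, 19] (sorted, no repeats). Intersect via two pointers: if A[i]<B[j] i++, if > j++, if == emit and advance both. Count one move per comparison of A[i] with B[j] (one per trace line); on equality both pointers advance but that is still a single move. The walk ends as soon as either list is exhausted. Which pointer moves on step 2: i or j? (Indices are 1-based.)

i=1 j=1: 8>4, j++
i=1 j=2: 8<18, i++

i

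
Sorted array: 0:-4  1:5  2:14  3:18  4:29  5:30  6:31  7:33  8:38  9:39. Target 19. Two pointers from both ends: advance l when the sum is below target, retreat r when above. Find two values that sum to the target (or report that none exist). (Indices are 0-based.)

[0,9] -4+39=35 >19 → r--
[0,8] -4+38=34 >19 → r--
[0,7] -4+33=29 >19 → r--
[0,6] -4+31=27 >19 → r--
[0,5] -4+30=26 >19 → r--
[0,4] -4+29=25 >19 → r--
[0,3] -4+18=14 <19 → l++
[1,3] 5+18=23 >19 → r--
[1,2] 5+14=19 → found

(5, 14)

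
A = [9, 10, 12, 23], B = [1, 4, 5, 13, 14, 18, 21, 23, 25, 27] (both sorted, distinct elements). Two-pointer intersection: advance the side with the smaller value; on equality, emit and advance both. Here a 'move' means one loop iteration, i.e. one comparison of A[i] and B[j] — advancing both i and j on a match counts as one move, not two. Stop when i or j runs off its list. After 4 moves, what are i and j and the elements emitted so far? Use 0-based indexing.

[i=0,j=0] 9>1 → j++
[i=0,j=1] 9>4 → j++
[i=0,j=2] 9>5 → j++
[i=0,j=3] 9<13 → i++

i=1, j=3, emitted=[]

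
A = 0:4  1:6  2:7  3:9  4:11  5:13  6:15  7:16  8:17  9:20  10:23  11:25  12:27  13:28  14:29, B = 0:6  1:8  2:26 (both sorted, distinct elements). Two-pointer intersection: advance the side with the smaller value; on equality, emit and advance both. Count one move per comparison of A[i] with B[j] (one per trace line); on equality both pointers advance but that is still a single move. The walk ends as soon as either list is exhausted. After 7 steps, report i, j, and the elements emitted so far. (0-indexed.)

i=6, j=2, emitted=[6]

[i=0,j=0] 4<6 → i++
[i=1,j=0] 6==6 emit → i++,j++
[i=2,j=1] 7<8 → i++
[i=3,j=1] 9>8 → j++
[i=3,j=2] 9<26 → i++
[i=4,j=2] 11<26 → i++
[i=5,j=2] 13<26 → i++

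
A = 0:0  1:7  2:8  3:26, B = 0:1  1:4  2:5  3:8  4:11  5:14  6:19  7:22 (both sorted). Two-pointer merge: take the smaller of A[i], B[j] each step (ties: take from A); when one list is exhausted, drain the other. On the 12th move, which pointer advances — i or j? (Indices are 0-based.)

i

[i=0,j=0] A[i]=0<=B[j]=1 take 0 → i++
[i=1,j=0] A[i]=7>B[j]=1 take 1 → j++
[i=1,j=1] A[i]=7>B[j]=4 take 4 → j++
[i=1,j=2] A[i]=7>B[j]=5 take 5 → j++
[i=1,j=3] A[i]=7<=B[j]=8 take 7 → i++
[i=2,j=3] A[i]=8<=B[j]=8 take 8 → i++
[i=3,j=3] A[i]=26>B[j]=8 take 8 → j++
[i=3,j=4] A[i]=26>B[j]=11 take 11 → j++
[i=3,j=5] A[i]=26>B[j]=14 take 14 → j++
[i=3,j=6] A[i]=26>B[j]=19 take 19 → j++
[i=3,j=7] A[i]=26>B[j]=22 take 22 → j++
[i=3,j=8] B done, take A[i]=26 → i++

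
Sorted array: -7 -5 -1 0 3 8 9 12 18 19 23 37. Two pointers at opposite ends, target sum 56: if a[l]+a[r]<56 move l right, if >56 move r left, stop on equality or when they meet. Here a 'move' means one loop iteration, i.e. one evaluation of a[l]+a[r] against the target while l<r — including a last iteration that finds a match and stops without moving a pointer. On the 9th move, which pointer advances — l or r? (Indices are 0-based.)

l=0 r=11: -7+37=30 <56, l++
l=1 r=11: -5+37=32 <56, l++
l=2 r=11: -1+37=36 <56, l++
l=3 r=11: 0+37=37 <56, l++
l=4 r=11: 3+37=40 <56, l++
l=5 r=11: 8+37=45 <56, l++
l=6 r=11: 9+37=46 <56, l++
l=7 r=11: 12+37=49 <56, l++
l=8 r=11: 18+37=55 <56, l++

l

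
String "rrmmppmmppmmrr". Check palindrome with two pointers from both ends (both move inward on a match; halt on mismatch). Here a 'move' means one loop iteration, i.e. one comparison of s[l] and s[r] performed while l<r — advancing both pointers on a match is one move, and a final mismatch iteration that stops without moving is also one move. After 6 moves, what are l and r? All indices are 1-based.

[1,14] 'r'=='r' → l++,r--
[2,13] 'r'=='r' → l++,r--
[3,12] 'm'=='m' → l++,r--
[4,11] 'm'=='m' → l++,r--
[5,10] 'p'=='p' → l++,r--
[6,9] 'p'=='p' → l++,r--

l=7, r=8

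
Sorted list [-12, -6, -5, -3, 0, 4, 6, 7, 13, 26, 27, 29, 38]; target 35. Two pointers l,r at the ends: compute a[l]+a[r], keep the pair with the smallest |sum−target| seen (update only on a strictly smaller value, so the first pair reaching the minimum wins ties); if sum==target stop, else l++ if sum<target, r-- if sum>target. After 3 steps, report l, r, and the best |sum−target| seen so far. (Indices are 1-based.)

l=4, r=13, best |Δ|=2

l=1 r=13: -12+38=26 d=9 *, l++
l=2 r=13: -6+38=32 d=3 *, l++
l=3 r=13: -5+38=33 d=2 *, l++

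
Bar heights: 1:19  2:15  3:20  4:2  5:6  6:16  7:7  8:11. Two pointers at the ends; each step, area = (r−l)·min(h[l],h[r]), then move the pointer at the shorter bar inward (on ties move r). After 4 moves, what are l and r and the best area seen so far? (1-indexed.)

l=1, r=4, best area=80

l=1 r=8: min(19,11)*7=77 best=77 *, r--
l=1 r=7: min(19,7)*6=42 best=77, r--
l=1 r=6: min(19,16)*5=80 best=80 *, r--
l=1 r=5: min(19,6)*4=24 best=80, r--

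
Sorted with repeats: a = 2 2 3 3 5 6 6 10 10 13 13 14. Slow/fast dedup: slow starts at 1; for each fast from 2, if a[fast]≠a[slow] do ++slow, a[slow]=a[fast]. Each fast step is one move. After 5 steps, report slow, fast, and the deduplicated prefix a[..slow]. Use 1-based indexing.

(s=1,f=2) a[fast]=2=a[slow] dup → fast++
(s=1,f=3) a[fast]=3≠a[slow]=2 write a[2]=3 → slow++,fast++
(s=2,f=4) a[fast]=3=a[slow] dup → fast++
(s=2,f=5) a[fast]=5≠a[slow]=3 write a[3]=5 → slow++,fast++
(s=3,f=6) a[fast]=6≠a[slow]=5 write a[4]=6 → slow++,fast++

slow=4, fast=7, prefix=[2, 3, 5, 6]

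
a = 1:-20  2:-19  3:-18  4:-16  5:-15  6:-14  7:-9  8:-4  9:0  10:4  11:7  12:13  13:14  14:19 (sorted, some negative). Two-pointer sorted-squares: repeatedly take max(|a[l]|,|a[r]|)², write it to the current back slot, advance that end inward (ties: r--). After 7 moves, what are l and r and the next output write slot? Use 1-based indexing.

[1,14] |-20|>|19| out[14]=400 → l++
[2,14] |-19|<=|19| out[13]=361 → r--
[2,13] |-19|>|14| out[12]=361 → l++
[3,13] |-18|>|14| out[11]=324 → l++
[4,13] |-16|>|14| out[10]=256 → l++
[5,13] |-15|>|14| out[9]=225 → l++
[6,13] |-14|<=|14| out[8]=196 → r--

l=6, r=12, next write slot=7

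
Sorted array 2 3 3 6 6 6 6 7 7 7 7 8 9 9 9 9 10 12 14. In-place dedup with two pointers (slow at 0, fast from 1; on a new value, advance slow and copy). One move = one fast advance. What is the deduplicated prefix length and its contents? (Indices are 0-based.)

length 9; prefix = [2, 3, 6, 7, 8, 9, 10, 12, 14]

slow=0 fast=1: a[fast]=3≠a[slow]=2 write a[1]=3, slow++,fast++
slow=1 fast=2: a[fast]=3=a[slow] dup, fast++
slow=1 fast=3: a[fast]=6≠a[slow]=3 write a[2]=6, slow++,fast++
slow=2 fast=4: a[fast]=6=a[slow] dup, fast++
slow=2 fast=5: a[fast]=6=a[slow] dup, fast++
slow=2 fast=6: a[fast]=6=a[slow] dup, fast++
slow=2 fast=7: a[fast]=7≠a[slow]=6 write a[3]=7, slow++,fast++
slow=3 fast=8: a[fast]=7=a[slow] dup, fast++
slow=3 fast=9: a[fast]=7=a[slow] dup, fast++
slow=3 fast=10: a[fast]=7=a[slow] dup, fast++
slow=3 fast=11: a[fast]=8≠a[slow]=7 write a[4]=8, slow++,fast++
slow=4 fast=12: a[fast]=9≠a[slow]=8 write a[5]=9, slow++,fast++
slow=5 fast=13: a[fast]=9=a[slow] dup, fast++
slow=5 fast=14: a[fast]=9=a[slow] dup, fast++
slow=5 fast=15: a[fast]=9=a[slow] dup, fast++
slow=5 fast=16: a[fast]=10≠a[slow]=9 write a[6]=10, slow++,fast++
slow=6 fast=17: a[fast]=12≠a[slow]=10 write a[7]=12, slow++,fast++
slow=7 fast=18: a[fast]=14≠a[slow]=12 write a[8]=14, slow++,fast++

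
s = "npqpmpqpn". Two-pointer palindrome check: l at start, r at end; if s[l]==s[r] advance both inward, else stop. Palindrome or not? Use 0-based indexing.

palindrome

l=0 r=8: 'n'=='n', l++,r--
l=1 r=7: 'p'=='p', l++,r--
l=2 r=6: 'q'=='q', l++,r--
l=3 r=5: 'p'=='p', l++,r--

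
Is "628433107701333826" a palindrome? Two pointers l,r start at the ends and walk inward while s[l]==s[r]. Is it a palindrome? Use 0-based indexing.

[0,17] '6'=='6' → l++,r--
[1,16] '2'=='2' → l++,r--
[2,15] '8'=='8' → l++,r--
[3,14] '4'!='3' → stop

not a palindrome (mismatch at 3,14)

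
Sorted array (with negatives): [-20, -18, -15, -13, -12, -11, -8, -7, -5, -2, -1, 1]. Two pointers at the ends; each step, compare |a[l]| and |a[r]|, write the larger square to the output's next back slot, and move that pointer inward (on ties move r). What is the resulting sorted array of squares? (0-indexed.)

[1, 1, 4, 25, 49, 64, 121, 144, 169, 225, 324, 400]

l=0 r=11: |-20|>|1| out[11]=400, l++
l=1 r=11: |-18|>|1| out[10]=324, l++
l=2 r=11: |-15|>|1| out[9]=225, l++
l=3 r=11: |-13|>|1| out[8]=169, l++
l=4 r=11: |-12|>|1| out[7]=144, l++
l=5 r=11: |-11|>|1| out[6]=121, l++
l=6 r=11: |-8|>|1| out[5]=64, l++
l=7 r=11: |-7|>|1| out[4]=49, l++
l=8 r=11: |-5|>|1| out[3]=25, l++
l=9 r=11: |-2|>|1| out[2]=4, l++
l=10 r=11: |-1|<=|1| out[1]=1, r--
l=10 r=10: |-1|<=|-1| out[0]=1, r--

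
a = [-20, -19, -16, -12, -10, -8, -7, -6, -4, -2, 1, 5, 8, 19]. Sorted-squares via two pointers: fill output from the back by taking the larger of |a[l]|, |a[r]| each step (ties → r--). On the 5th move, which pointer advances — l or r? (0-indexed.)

l=0 r=13: |-20|>|19| out[13]=400, l++
l=1 r=13: |-19|<=|19| out[12]=361, r--
l=1 r=12: |-19|>|8| out[11]=361, l++
l=2 r=12: |-16|>|8| out[10]=256, l++
l=3 r=12: |-12|>|8| out[9]=144, l++

l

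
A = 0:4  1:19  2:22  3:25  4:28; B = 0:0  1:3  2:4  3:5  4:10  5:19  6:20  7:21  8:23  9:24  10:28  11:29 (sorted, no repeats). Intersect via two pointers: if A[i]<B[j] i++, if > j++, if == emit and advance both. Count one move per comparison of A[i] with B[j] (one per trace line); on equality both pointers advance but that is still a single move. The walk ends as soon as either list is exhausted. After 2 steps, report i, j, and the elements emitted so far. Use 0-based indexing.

i=0, j=2, emitted=[]

i=0 j=0: 4>0, j++
i=0 j=1: 4>3, j++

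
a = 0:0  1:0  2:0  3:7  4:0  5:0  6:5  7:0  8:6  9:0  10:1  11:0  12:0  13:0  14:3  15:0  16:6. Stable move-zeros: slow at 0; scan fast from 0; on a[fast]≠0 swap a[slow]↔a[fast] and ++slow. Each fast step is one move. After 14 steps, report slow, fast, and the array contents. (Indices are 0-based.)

slow=4, fast=14, a=[7, 5, 6, 1, 0, 0, 0, 0, 0, 0, 0, 0, 0, 0, 3, 0, 6]

slow=0 fast=0: a[fast]=0, fast++
slow=0 fast=1: a[fast]=0, fast++
slow=0 fast=2: a[fast]=0, fast++
slow=0 fast=3: a[fast]=7≠0 swap→a[0]=7, slow++,fast++
slow=1 fast=4: a[fast]=0, fast++
slow=1 fast=5: a[fast]=0, fast++
slow=1 fast=6: a[fast]=5≠0 swap→a[1]=5, slow++,fast++
slow=2 fast=7: a[fast]=0, fast++
slow=2 fast=8: a[fast]=6≠0 swap→a[2]=6, slow++,fast++
slow=3 fast=9: a[fast]=0, fast++
slow=3 fast=10: a[fast]=1≠0 swap→a[3]=1, slow++,fast++
slow=4 fast=11: a[fast]=0, fast++
slow=4 fast=12: a[fast]=0, fast++
slow=4 fast=13: a[fast]=0, fast++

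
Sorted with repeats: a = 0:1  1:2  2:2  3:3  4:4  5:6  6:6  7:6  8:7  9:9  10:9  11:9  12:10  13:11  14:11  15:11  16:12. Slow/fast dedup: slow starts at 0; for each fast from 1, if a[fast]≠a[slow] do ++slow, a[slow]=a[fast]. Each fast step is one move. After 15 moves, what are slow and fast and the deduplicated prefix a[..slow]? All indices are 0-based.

slow=8, fast=16, prefix=[1, 2, 3, 4, 6, 7, 9, 10, 11]

(s=0,f=1) a[fast]=2≠a[slow]=1 write a[1]=2 → slow++,fast++
(s=1,f=2) a[fast]=2=a[slow] dup → fast++
(s=1,f=3) a[fast]=3≠a[slow]=2 write a[2]=3 → slow++,fast++
(s=2,f=4) a[fast]=4≠a[slow]=3 write a[3]=4 → slow++,fast++
(s=3,f=5) a[fast]=6≠a[slow]=4 write a[4]=6 → slow++,fast++
(s=4,f=6) a[fast]=6=a[slow] dup → fast++
(s=4,f=7) a[fast]=6=a[slow] dup → fast++
(s=4,f=8) a[fast]=7≠a[slow]=6 write a[5]=7 → slow++,fast++
(s=5,f=9) a[fast]=9≠a[slow]=7 write a[6]=9 → slow++,fast++
(s=6,f=10) a[fast]=9=a[slow] dup → fast++
(s=6,f=11) a[fast]=9=a[slow] dup → fast++
(s=6,f=12) a[fast]=10≠a[slow]=9 write a[7]=10 → slow++,fast++
(s=7,f=13) a[fast]=11≠a[slow]=10 write a[8]=11 → slow++,fast++
(s=8,f=14) a[fast]=11=a[slow] dup → fast++
(s=8,f=15) a[fast]=11=a[slow] dup → fast++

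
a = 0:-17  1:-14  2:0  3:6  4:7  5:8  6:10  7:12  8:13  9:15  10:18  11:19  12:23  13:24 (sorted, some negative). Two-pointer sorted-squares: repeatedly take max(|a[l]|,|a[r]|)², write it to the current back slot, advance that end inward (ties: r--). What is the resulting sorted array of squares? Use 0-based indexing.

[0, 36, 49, 64, 100, 144, 169, 196, 225, 289, 324, 361, 529, 576]

l=0 r=13: |-17|<=|24| out[13]=576, r--
l=0 r=12: |-17|<=|23| out[12]=529, r--
l=0 r=11: |-17|<=|19| out[11]=361, r--
l=0 r=10: |-17|<=|18| out[10]=324, r--
l=0 r=9: |-17|>|15| out[9]=289, l++
l=1 r=9: |-14|<=|15| out[8]=225, r--
l=1 r=8: |-14|>|13| out[7]=196, l++
l=2 r=8: |0|<=|13| out[6]=169, r--
l=2 r=7: |0|<=|12| out[5]=144, r--
l=2 r=6: |0|<=|10| out[4]=100, r--
l=2 r=5: |0|<=|8| out[3]=64, r--
l=2 r=4: |0|<=|7| out[2]=49, r--
l=2 r=3: |0|<=|6| out[1]=36, r--
l=2 r=2: |0|<=|0| out[0]=0, r--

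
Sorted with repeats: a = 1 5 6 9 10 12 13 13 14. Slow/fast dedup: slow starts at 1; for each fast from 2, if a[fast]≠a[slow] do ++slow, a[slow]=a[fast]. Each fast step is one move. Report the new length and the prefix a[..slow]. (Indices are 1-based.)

(s=1,f=2) a[fast]=5≠a[slow]=1 write a[2]=5 → slow++,fast++
(s=2,f=3) a[fast]=6≠a[slow]=5 write a[3]=6 → slow++,fast++
(s=3,f=4) a[fast]=9≠a[slow]=6 write a[4]=9 → slow++,fast++
(s=4,f=5) a[fast]=10≠a[slow]=9 write a[5]=10 → slow++,fast++
(s=5,f=6) a[fast]=12≠a[slow]=10 write a[6]=12 → slow++,fast++
(s=6,f=7) a[fast]=13≠a[slow]=12 write a[7]=13 → slow++,fast++
(s=7,f=8) a[fast]=13=a[slow] dup → fast++
(s=7,f=9) a[fast]=14≠a[slow]=13 write a[8]=14 → slow++,fast++

length 8; prefix = [1, 5, 6, 9, 10, 12, 13, 14]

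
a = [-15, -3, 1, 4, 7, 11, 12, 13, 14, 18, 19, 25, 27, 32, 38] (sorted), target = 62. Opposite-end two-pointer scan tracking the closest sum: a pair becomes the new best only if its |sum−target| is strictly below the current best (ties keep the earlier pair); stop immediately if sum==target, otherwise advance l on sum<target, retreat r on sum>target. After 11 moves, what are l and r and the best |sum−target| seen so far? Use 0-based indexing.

[0,14] -15+38=23 d=39 * → l++
[1,14] -3+38=35 d=27 * → l++
[2,14] 1+38=39 d=23 * → l++
[3,14] 4+38=42 d=20 * → l++
[4,14] 7+38=45 d=17 * → l++
[5,14] 11+38=49 d=13 * → l++
[6,14] 12+38=50 d=12 * → l++
[7,14] 13+38=51 d=11 * → l++
[8,14] 14+38=52 d=10 * → l++
[9,14] 18+38=56 d=6 * → l++
[10,14] 19+38=57 d=5 * → l++

l=11, r=14, best |Δ|=5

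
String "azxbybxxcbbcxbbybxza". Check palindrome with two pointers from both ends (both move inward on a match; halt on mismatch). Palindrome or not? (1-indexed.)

not a palindrome (mismatch at 7,14)

l=1 r=20: 'a'=='a', l++,r--
l=2 r=19: 'z'=='z', l++,r--
l=3 r=18: 'x'=='x', l++,r--
l=4 r=17: 'b'=='b', l++,r--
l=5 r=16: 'y'=='y', l++,r--
l=6 r=15: 'b'=='b', l++,r--
l=7 r=14: 'x'!='b', stop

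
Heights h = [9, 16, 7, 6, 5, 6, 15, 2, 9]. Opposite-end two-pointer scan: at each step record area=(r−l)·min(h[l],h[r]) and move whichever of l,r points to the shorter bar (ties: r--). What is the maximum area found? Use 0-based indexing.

max area = 75

l=0 r=8: min(9,9)*8=72 best=72 *, r--
l=0 r=7: min(9,2)*7=14 best=72, r--
l=0 r=6: min(9,15)*6=54 best=72, l++
l=1 r=6: min(16,15)*5=75 best=75 *, r--
l=1 r=5: min(16,6)*4=24 best=75, r--
l=1 r=4: min(16,5)*3=15 best=75, r--
l=1 r=3: min(16,6)*2=12 best=75, r--
l=1 r=2: min(16,7)*1=7 best=75, r--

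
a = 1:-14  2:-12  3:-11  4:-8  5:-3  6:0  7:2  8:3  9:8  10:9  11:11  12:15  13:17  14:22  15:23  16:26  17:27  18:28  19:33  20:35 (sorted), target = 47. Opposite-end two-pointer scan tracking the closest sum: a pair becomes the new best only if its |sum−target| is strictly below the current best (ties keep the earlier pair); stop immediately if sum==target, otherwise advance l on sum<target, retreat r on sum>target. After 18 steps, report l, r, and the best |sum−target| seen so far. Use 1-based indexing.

l=14, r=15, best |Δ|=1

l=1 r=20: -14+35=21 d=26 *, l++
l=2 r=20: -12+35=23 d=24 *, l++
l=3 r=20: -11+35=24 d=23 *, l++
l=4 r=20: -8+35=27 d=20 *, l++
l=5 r=20: -3+35=32 d=15 *, l++
l=6 r=20: 0+35=35 d=12 *, l++
l=7 r=20: 2+35=37 d=10 *, l++
l=8 r=20: 3+35=38 d=9 *, l++
l=9 r=20: 8+35=43 d=4 *, l++
l=10 r=20: 9+35=44 d=3 *, l++
l=11 r=20: 11+35=46 d=1 *, l++
l=12 r=20: 15+35=50 d=3, r--
l=12 r=19: 15+33=48 d=1, r--
l=12 r=18: 15+28=43 d=4, l++
l=13 r=18: 17+28=45 d=2, l++
l=14 r=18: 22+28=50 d=3, r--
l=14 r=17: 22+27=49 d=2, r--
l=14 r=16: 22+26=48 d=1, r--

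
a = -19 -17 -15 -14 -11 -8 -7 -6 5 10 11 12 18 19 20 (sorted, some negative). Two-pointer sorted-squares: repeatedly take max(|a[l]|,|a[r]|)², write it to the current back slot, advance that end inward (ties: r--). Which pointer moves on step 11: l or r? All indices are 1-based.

r

l=1 r=15: |-19|<=|20| out[15]=400, r--
l=1 r=14: |-19|<=|19| out[14]=361, r--
l=1 r=13: |-19|>|18| out[13]=361, l++
l=2 r=13: |-17|<=|18| out[12]=324, r--
l=2 r=12: |-17|>|12| out[11]=289, l++
l=3 r=12: |-15|>|12| out[10]=225, l++
l=4 r=12: |-14|>|12| out[9]=196, l++
l=5 r=12: |-11|<=|12| out[8]=144, r--
l=5 r=11: |-11|<=|11| out[7]=121, r--
l=5 r=10: |-11|>|10| out[6]=121, l++
l=6 r=10: |-8|<=|10| out[5]=100, r--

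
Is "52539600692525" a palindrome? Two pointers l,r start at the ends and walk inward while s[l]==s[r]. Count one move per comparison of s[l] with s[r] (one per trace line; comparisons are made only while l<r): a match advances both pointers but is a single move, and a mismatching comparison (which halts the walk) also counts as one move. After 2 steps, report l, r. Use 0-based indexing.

[0,13] '5'=='5' → l++,r--
[1,12] '2'=='2' → l++,r--

l=2, r=11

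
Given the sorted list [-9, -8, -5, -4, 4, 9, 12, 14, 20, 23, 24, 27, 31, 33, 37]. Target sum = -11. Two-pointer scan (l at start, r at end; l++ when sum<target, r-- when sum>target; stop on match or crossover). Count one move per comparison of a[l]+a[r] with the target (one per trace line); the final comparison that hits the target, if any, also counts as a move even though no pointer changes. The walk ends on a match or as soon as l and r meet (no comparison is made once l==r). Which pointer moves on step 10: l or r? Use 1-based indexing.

r

l=1 r=15: -9+37=28 >-11, r--
l=1 r=14: -9+33=24 >-11, r--
l=1 r=13: -9+31=22 >-11, r--
l=1 r=12: -9+27=18 >-11, r--
l=1 r=11: -9+24=15 >-11, r--
l=1 r=10: -9+23=14 >-11, r--
l=1 r=9: -9+20=11 >-11, r--
l=1 r=8: -9+14=5 >-11, r--
l=1 r=7: -9+12=3 >-11, r--
l=1 r=6: -9+9=0 >-11, r--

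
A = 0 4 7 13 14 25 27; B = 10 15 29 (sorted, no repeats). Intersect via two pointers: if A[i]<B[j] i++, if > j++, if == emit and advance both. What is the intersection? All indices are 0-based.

intersection = []

[i=0,j=0] 0<10 → i++
[i=1,j=0] 4<10 → i++
[i=2,j=0] 7<10 → i++
[i=3,j=0] 13>10 → j++
[i=3,j=1] 13<15 → i++
[i=4,j=1] 14<15 → i++
[i=5,j=1] 25>15 → j++
[i=5,j=2] 25<29 → i++
[i=6,j=2] 27<29 → i++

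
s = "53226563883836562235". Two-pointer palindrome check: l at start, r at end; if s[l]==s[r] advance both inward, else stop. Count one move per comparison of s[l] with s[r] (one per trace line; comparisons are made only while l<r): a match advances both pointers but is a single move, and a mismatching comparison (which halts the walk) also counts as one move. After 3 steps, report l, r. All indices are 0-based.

l=3, r=16

l=0 r=19: '5'=='5', l++,r--
l=1 r=18: '3'=='3', l++,r--
l=2 r=17: '2'=='2', l++,r--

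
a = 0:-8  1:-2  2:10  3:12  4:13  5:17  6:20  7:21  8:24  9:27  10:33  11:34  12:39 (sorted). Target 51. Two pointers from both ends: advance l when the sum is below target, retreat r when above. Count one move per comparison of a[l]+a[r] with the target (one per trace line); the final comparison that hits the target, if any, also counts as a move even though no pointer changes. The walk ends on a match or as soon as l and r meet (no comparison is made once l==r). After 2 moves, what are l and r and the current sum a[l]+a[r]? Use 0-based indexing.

l=2, r=12, sum=49

l=0 r=12: -8+39=31 <51, l++
l=1 r=12: -2+39=37 <51, l++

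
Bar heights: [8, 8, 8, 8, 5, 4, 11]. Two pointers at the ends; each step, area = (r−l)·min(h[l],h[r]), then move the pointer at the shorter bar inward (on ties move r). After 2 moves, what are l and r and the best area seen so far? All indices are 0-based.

l=2, r=6, best area=48

l=0 r=6: min(8,11)*6=48 best=48 *, l++
l=1 r=6: min(8,11)*5=40 best=48, l++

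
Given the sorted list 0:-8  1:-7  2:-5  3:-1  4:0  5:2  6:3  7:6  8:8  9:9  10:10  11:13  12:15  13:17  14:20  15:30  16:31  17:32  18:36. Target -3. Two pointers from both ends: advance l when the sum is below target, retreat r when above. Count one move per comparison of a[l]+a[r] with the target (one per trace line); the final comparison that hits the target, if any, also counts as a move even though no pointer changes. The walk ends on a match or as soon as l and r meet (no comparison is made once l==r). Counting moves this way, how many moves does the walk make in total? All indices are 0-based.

16 moves

l=0 r=18: -8+36=28 >-3, r--
l=0 r=17: -8+32=24 >-3, r--
l=0 r=16: -8+31=23 >-3, r--
l=0 r=15: -8+30=22 >-3, r--
l=0 r=14: -8+20=12 >-3, r--
l=0 r=13: -8+17=9 >-3, r--
l=0 r=12: -8+15=7 >-3, r--
l=0 r=11: -8+13=5 >-3, r--
l=0 r=10: -8+10=2 >-3, r--
l=0 r=9: -8+9=1 >-3, r--
l=0 r=8: -8+8=0 >-3, r--
l=0 r=7: -8+6=-2 >-3, r--
l=0 r=6: -8+3=-5 <-3, l++
l=1 r=6: -7+3=-4 <-3, l++
l=2 r=6: -5+3=-2 >-3, r--
l=2 r=5: -5+2=-3, found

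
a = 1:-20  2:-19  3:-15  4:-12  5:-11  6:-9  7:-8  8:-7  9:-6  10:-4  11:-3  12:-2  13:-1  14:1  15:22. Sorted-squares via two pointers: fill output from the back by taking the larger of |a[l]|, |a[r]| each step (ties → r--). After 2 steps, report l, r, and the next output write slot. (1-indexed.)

l=1 r=15: |-20|<=|22| out[15]=484, r--
l=1 r=14: |-20|>|1| out[14]=400, l++

l=2, r=14, next write slot=13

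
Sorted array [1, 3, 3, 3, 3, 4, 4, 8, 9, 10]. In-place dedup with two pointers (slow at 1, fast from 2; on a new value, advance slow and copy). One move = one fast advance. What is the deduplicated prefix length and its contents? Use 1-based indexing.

(s=1,f=2) a[fast]=3≠a[slow]=1 write a[2]=3 → slow++,fast++
(s=2,f=3) a[fast]=3=a[slow] dup → fast++
(s=2,f=4) a[fast]=3=a[slow] dup → fast++
(s=2,f=5) a[fast]=3=a[slow] dup → fast++
(s=2,f=6) a[fast]=4≠a[slow]=3 write a[3]=4 → slow++,fast++
(s=3,f=7) a[fast]=4=a[slow] dup → fast++
(s=3,f=8) a[fast]=8≠a[slow]=4 write a[4]=8 → slow++,fast++
(s=4,f=9) a[fast]=9≠a[slow]=8 write a[5]=9 → slow++,fast++
(s=5,f=10) a[fast]=10≠a[slow]=9 write a[6]=10 → slow++,fast++

length 6; prefix = [1, 3, 4, 8, 9, 10]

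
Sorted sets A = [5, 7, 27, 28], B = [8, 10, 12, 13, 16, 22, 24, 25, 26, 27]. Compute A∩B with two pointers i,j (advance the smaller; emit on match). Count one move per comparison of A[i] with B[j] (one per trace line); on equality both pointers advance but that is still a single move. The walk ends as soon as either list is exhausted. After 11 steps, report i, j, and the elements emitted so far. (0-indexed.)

[i=0,j=0] 5<8 → i++
[i=1,j=0] 7<8 → i++
[i=2,j=0] 27>8 → j++
[i=2,j=1] 27>10 → j++
[i=2,j=2] 27>12 → j++
[i=2,j=3] 27>13 → j++
[i=2,j=4] 27>16 → j++
[i=2,j=5] 27>22 → j++
[i=2,j=6] 27>24 → j++
[i=2,j=7] 27>25 → j++
[i=2,j=8] 27>26 → j++

i=2, j=9, emitted=[]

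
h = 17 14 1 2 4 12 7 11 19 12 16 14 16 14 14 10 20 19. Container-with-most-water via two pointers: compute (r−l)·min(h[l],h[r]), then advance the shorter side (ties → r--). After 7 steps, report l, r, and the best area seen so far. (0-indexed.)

[0,17] min(17,19)*17=289 best=289 * → l++
[1,17] min(14,19)*16=224 best=289 → l++
[2,17] min(1,19)*15=15 best=289 → l++
[3,17] min(2,19)*14=28 best=289 → l++
[4,17] min(4,19)*13=52 best=289 → l++
[5,17] min(12,19)*12=144 best=289 → l++
[6,17] min(7,19)*11=77 best=289 → l++

l=7, r=17, best area=289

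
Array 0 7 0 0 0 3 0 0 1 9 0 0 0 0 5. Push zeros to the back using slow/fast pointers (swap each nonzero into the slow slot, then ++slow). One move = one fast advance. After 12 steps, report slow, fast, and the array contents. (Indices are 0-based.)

(s=0,f=0) a[fast]=0 → fast++
(s=0,f=1) a[fast]=7≠0 swap→a[0]=7 → slow++,fast++
(s=1,f=2) a[fast]=0 → fast++
(s=1,f=3) a[fast]=0 → fast++
(s=1,f=4) a[fast]=0 → fast++
(s=1,f=5) a[fast]=3≠0 swap→a[1]=3 → slow++,fast++
(s=2,f=6) a[fast]=0 → fast++
(s=2,f=7) a[fast]=0 → fast++
(s=2,f=8) a[fast]=1≠0 swap→a[2]=1 → slow++,fast++
(s=3,f=9) a[fast]=9≠0 swap→a[3]=9 → slow++,fast++
(s=4,f=10) a[fast]=0 → fast++
(s=4,f=11) a[fast]=0 → fast++

slow=4, fast=12, a=[7, 3, 1, 9, 0, 0, 0, 0, 0, 0, 0, 0, 0, 0, 5]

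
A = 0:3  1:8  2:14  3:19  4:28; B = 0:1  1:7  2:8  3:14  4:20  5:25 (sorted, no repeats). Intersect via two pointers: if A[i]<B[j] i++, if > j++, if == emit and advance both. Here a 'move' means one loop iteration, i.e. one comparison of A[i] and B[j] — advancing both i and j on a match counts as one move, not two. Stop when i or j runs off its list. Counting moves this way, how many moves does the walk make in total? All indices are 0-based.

8 moves

i=0 j=0: 3>1, j++
i=0 j=1: 3<7, i++
i=1 j=1: 8>7, j++
i=1 j=2: 8==8 emit, i++,j++
i=2 j=3: 14==14 emit, i++,j++
i=3 j=4: 19<20, i++
i=4 j=4: 28>20, j++
i=4 j=5: 28>25, j++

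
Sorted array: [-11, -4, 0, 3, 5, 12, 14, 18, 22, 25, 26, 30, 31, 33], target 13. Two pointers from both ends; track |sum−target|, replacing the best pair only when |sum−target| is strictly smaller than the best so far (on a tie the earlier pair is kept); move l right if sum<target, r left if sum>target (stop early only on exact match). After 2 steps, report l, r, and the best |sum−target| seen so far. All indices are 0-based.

l=0, r=11, best |Δ|=7

l=0 r=13: -11+33=22 d=9 *, r--
l=0 r=12: -11+31=20 d=7 *, r--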